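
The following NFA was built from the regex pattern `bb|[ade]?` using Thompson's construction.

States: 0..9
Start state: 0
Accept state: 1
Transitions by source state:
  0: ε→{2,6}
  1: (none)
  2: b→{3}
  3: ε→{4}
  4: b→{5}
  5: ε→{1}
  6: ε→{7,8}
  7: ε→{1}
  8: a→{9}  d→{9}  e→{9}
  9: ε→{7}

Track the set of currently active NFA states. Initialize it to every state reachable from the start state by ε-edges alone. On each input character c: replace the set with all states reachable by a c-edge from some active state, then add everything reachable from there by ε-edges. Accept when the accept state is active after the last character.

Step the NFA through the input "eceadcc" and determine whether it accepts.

Answer: REJECT

Derivation:
S₀ = ε-closure({0}) = {0,1,2,6,7,8}
'e' @ 1: {1,7,9}  (accept∈set)
'c' @ 2: {}  — no active states
rest 'eadcc' ignored (set empty)
end set {} — state 1 not in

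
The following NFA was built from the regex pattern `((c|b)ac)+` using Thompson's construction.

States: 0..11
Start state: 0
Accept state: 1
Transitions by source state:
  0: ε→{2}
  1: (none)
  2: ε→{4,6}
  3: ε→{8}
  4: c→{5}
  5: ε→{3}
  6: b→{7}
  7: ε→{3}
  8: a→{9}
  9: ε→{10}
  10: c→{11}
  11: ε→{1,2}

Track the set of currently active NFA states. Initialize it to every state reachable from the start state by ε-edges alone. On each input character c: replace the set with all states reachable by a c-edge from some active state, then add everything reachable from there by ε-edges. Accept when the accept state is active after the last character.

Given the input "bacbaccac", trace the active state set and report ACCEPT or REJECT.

Answer: ACCEPT

Steps:
start: ε-closure({0}) = {0,2,4,6}
'b' @ 1: {3,7,8}
'a' @ 2: {9,10}
'c' @ 3: {1,2,4,6,11}  (accept∈set)
'b' @ 4: {3,7,8}
'a' @ 5: {9,10}
'c' @ 6: {1,2,4,6,11}  (accept∈set)
'c' @ 7: {3,5,8}
'a' @ 8: {9,10}
'c' @ 9: {1,2,4,6,11}  (accept∈set)
after full input: {1,2,4,6,11}  (accept=1 in)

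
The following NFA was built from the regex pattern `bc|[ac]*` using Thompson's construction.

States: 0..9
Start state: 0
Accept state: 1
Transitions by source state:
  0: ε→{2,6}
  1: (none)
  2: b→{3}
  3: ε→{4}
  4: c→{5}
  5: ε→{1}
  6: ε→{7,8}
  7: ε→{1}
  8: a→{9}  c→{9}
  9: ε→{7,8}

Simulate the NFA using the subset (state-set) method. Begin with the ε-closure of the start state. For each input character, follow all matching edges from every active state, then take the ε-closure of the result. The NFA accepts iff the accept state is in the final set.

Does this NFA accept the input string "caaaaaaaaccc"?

Answer: ACCEPT

Trace:
start: ε-closure({0}) = {0,1,2,6,7,8}
'c' @ 1: {1,7,8,9}  (accept∈set)
'a' @ 2: {1,7,8,9}  (accept∈set)
'a' @ 3: {1,7,8,9}  (accept∈set)
'a' @ 4: {1,7,8,9}  (accept∈set)
'a' @ 5: {1,7,8,9}  (accept∈set)
'a' @ 6: {1,7,8,9}  (accept∈set)
'a' @ 7: {1,7,8,9}  (accept∈set)
'a' @ 8: {1,7,8,9}  (accept∈set)
'a' @ 9: {1,7,8,9}  (accept∈set)
'c' @ 10: {1,7,8,9}  (accept∈set)
'c' @ 11: {1,7,8,9}  (accept∈set)
'c' @ 12: {1,7,8,9}  (accept∈set)
after full input: {1,7,8,9}  (accept=1 in)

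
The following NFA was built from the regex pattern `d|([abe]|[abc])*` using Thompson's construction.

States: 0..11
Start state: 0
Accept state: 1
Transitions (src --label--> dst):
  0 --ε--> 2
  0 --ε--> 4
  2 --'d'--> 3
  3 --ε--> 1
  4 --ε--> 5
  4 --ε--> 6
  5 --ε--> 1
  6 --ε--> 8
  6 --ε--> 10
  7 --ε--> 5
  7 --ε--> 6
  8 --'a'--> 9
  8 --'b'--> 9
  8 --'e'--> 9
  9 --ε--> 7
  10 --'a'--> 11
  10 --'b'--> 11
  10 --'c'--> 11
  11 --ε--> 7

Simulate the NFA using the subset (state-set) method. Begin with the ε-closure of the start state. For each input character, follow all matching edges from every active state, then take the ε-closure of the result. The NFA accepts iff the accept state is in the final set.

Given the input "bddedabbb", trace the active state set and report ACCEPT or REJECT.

Answer: REJECT

Steps:
S₀ = ε-closure({0}) = {0,1,2,4,5,6,8,10}
'b' @ 1: {1,5,6,7,8,9,10,11}  (accept∈set)
'd' @ 2: {}  — dead — no transitions
rest 'dedabbb' ignored (set empty)
end set {} — state 1 not in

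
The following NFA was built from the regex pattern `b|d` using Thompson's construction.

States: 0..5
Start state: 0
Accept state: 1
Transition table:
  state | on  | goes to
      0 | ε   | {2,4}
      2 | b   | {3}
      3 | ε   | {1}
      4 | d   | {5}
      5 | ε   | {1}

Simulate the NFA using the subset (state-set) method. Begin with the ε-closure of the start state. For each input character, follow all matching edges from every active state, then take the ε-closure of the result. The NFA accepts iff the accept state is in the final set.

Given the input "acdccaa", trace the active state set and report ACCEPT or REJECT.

Answer: REJECT

Steps:
initial (ε-close {0}): {0,2,4}
'a' @ 1: {}  — state set empty
rest 'cdccaa' ignored (set empty)
after full input: {}  (accept=1 not in)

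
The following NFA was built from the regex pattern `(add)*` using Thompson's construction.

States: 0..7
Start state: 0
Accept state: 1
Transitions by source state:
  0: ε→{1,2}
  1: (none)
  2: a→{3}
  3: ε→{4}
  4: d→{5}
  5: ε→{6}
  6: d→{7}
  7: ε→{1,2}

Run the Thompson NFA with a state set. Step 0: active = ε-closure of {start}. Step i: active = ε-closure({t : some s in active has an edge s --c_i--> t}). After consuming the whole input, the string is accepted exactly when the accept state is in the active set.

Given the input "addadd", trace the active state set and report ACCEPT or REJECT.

Answer: ACCEPT

Steps:
start: ε-closure({0}) = {0,1,2}
'a' @ 1: {3,4}
'd' @ 2: {5,6}
'd' @ 3: {1,2,7}  (accept∈set)
'a' @ 4: {3,4}
'd' @ 5: {5,6}
'd' @ 6: {1,2,7}  (accept∈set)
final: {1,2,7}; accept 1 in set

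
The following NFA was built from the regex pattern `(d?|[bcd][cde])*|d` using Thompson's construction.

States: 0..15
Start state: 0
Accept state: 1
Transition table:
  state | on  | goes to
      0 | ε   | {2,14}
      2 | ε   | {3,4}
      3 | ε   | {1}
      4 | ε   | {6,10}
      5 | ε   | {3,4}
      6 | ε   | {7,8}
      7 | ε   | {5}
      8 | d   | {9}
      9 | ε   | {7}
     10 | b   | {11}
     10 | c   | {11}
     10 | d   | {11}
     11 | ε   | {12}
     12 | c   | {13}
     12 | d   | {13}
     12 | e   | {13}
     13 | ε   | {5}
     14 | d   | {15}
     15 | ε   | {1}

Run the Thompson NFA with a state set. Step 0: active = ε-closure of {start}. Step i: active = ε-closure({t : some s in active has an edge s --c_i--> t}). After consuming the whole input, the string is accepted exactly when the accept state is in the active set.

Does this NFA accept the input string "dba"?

Answer: REJECT

Derivation:
initial (ε-close {0}): {0,1,2,3,4,5,6,7,8,10,14}
'd' @ 1: {1,3,4,5,6,7,8,9,10,11,12,15}  (accept∈set)
'b' @ 2: {11,12}
'a' @ 3: {}  — state set empty
final: {}; accept 1 not in set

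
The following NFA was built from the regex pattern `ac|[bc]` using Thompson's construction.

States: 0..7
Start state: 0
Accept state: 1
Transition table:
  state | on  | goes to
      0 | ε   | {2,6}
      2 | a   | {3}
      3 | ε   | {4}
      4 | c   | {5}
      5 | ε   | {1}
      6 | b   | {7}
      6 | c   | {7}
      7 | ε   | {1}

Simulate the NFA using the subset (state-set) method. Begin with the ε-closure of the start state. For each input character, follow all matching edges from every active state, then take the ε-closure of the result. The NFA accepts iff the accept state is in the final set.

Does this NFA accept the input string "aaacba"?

Answer: REJECT

Derivation:
S₀ = ε-closure({0}) = {0,2,6}
'a' @ 1: {3,4}
'a' @ 2: {}  — no active states
rest 'acba' ignored (set empty)
after full input: {}  (accept=1 not in)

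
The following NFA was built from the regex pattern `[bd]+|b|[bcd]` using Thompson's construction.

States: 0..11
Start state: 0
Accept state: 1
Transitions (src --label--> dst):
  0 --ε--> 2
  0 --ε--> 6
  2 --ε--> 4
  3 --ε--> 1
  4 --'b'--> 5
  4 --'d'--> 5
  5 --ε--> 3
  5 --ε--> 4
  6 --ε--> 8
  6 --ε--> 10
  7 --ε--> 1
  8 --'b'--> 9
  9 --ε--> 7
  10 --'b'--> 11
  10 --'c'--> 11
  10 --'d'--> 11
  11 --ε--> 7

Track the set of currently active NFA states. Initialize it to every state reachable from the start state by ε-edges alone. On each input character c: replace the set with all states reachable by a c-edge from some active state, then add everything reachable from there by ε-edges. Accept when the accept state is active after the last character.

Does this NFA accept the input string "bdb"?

start: ε-closure({0}) = {0,2,4,6,8,10}
'b' @ 1: {1,3,4,5,7,9,11}  ✓accept
'd' @ 2: {1,3,4,5}  ✓accept
'b' @ 3: {1,3,4,5}  ✓accept
end set {1,3,4,5} — state 1 in

Answer: ACCEPT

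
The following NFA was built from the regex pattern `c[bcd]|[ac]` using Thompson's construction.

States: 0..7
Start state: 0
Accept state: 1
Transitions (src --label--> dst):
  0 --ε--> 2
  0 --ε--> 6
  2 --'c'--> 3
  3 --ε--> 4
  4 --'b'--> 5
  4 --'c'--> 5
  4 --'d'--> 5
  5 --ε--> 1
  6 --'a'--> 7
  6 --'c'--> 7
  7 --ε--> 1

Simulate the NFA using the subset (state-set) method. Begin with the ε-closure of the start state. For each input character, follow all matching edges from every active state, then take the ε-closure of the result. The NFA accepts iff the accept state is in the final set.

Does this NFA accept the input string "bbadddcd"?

S₀ = ε-closure({0}) = {0,2,6}
'b' @ 1: {}  — dead — no transitions
rest 'badddcd' ignored (set empty)
after full input: {}  (accept=1 not in)

Answer: REJECT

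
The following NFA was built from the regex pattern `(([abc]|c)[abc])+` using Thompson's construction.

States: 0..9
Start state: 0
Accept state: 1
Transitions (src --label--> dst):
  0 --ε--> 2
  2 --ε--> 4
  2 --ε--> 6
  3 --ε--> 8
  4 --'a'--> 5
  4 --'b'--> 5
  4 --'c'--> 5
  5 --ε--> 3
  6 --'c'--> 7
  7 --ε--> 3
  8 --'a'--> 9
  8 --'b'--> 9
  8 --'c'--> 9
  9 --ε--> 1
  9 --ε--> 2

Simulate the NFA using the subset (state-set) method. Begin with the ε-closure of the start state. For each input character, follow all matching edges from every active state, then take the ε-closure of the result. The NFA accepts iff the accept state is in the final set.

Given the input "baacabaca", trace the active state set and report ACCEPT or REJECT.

start: ε-closure({0}) = {0,2,4,6}
'b' @ 1: {3,5,8}
'a' @ 2: {1,2,4,6,9}  [accepting]
'a' @ 3: {3,5,8}
'c' @ 4: {1,2,4,6,9}  [accepting]
'a' @ 5: {3,5,8}
'b' @ 6: {1,2,4,6,9}  [accepting]
'a' @ 7: {3,5,8}
'c' @ 8: {1,2,4,6,9}  [accepting]
'a' @ 9: {3,5,8}
final: {3,5,8}; accept 1 not in set

Answer: REJECT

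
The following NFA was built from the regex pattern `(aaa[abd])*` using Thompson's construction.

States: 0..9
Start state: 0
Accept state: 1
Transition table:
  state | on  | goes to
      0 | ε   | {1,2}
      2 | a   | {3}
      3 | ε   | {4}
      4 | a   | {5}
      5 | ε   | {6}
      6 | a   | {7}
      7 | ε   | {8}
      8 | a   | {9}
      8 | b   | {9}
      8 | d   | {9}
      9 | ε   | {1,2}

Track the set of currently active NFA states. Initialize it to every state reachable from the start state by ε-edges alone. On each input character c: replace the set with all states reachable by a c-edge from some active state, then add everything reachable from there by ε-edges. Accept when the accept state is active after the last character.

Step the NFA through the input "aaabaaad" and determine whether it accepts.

start: ε-closure({0}) = {0,1,2}
'a' @ 1: {3,4}
'a' @ 2: {5,6}
'a' @ 3: {7,8}
'b' @ 4: {1,2,9}  (accept∈set)
'a' @ 5: {3,4}
'a' @ 6: {5,6}
'a' @ 7: {7,8}
'd' @ 8: {1,2,9}  (accept∈set)
after full input: {1,2,9}  (accept=1 in)

Answer: ACCEPT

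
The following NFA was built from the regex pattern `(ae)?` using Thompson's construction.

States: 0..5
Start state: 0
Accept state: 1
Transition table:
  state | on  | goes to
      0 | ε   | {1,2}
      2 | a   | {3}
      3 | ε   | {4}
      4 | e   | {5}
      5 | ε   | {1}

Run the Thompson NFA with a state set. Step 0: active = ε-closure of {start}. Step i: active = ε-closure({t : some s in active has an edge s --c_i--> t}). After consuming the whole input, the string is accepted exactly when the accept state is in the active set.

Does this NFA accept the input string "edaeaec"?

Answer: REJECT

Derivation:
start: ε-closure({0}) = {0,1,2}
'e' @ 1: {}  — no active states
rest 'daeaec' ignored (set empty)
end set {} — state 1 not in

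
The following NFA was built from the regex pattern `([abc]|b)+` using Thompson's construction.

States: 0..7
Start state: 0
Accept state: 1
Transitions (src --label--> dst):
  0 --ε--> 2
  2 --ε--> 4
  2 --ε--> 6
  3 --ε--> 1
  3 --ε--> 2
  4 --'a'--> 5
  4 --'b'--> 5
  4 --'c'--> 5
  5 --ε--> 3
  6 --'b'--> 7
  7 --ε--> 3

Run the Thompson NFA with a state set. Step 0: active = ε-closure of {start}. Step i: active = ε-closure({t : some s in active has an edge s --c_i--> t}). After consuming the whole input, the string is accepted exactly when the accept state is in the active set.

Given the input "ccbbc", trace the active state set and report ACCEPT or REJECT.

S₀ = ε-closure({0}) = {0,2,4,6}
'c' @ 1: {1,2,3,4,5,6}  [accepting]
'c' @ 2: {1,2,3,4,5,6}  [accepting]
'b' @ 3: {1,2,3,4,5,6,7}  [accepting]
'b' @ 4: {1,2,3,4,5,6,7}  [accepting]
'c' @ 5: {1,2,3,4,5,6}  [accepting]
end set {1,2,3,4,5,6} — state 1 in

Answer: ACCEPT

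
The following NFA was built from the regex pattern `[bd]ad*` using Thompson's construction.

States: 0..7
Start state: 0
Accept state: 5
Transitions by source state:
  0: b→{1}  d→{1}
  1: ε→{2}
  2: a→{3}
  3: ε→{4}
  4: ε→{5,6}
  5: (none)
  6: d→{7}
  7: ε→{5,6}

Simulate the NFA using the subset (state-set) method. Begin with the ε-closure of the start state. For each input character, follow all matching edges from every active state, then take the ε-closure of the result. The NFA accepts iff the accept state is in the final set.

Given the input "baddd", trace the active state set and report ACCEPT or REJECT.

Answer: ACCEPT

Steps:
S₀ = ε-closure({0}) = {0}
'b' @ 1: {1,2}
'a' @ 2: {3,4,5,6}  ✓accept
'd' @ 3: {5,6,7}  ✓accept
'd' @ 4: {5,6,7}  ✓accept
'd' @ 5: {5,6,7}  ✓accept
final: {5,6,7}; accept 5 in set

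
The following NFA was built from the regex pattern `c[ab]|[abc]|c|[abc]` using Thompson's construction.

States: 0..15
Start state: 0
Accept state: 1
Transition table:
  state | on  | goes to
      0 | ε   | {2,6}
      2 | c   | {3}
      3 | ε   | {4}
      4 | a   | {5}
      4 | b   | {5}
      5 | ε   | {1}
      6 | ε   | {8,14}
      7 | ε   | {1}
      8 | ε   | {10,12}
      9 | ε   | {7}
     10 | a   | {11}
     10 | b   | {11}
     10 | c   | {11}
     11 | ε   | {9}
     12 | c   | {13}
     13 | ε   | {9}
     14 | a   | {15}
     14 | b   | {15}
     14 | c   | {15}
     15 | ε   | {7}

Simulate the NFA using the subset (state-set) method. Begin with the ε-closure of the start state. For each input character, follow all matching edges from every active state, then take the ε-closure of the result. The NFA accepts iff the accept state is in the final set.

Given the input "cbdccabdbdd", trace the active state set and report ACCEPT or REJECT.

Answer: REJECT

Derivation:
S₀ = ε-closure({0}) = {0,2,6,8,10,12,14}
'c' @ 1: {1,3,4,7,9,11,13,15}  (accept∈set)
'b' @ 2: {1,5}  (accept∈set)
'd' @ 3: {}  — state set empty
rest 'ccabdbdd' ignored (set empty)
after full input: {}  (accept=1 not in)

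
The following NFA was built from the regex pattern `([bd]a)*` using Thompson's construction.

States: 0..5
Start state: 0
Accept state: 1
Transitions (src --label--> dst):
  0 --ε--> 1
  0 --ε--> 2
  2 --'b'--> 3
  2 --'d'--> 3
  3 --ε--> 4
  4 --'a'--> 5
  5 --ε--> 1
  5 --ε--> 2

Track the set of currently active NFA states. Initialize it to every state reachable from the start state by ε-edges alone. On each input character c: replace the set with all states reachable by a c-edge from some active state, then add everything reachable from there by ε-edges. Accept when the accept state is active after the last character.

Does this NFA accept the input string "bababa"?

start: ε-closure({0}) = {0,1,2}
'b' @ 1: {3,4}
'a' @ 2: {1,2,5}  [accepting]
'b' @ 3: {3,4}
'a' @ 4: {1,2,5}  [accepting]
'b' @ 5: {3,4}
'a' @ 6: {1,2,5}  [accepting]
final: {1,2,5}; accept 1 in set

Answer: ACCEPT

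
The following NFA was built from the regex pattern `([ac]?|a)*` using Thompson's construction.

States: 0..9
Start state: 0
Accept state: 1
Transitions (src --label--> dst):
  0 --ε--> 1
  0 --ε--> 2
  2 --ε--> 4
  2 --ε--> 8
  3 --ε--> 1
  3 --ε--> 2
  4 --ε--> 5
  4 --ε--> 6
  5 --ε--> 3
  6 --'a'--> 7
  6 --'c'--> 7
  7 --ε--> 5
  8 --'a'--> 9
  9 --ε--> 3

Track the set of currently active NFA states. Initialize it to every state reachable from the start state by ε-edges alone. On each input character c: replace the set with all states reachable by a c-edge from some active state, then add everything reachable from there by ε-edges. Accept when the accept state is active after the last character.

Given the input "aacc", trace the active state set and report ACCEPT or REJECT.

Answer: ACCEPT

Trace:
start: ε-closure({0}) = {0,1,2,3,4,5,6,8}
'a' @ 1: {1,2,3,4,5,6,7,8,9}  [accepting]
'a' @ 2: {1,2,3,4,5,6,7,8,9}  [accepting]
'c' @ 3: {1,2,3,4,5,6,7,8}  [accepting]
'c' @ 4: {1,2,3,4,5,6,7,8}  [accepting]
final: {1,2,3,4,5,6,7,8}; accept 1 in set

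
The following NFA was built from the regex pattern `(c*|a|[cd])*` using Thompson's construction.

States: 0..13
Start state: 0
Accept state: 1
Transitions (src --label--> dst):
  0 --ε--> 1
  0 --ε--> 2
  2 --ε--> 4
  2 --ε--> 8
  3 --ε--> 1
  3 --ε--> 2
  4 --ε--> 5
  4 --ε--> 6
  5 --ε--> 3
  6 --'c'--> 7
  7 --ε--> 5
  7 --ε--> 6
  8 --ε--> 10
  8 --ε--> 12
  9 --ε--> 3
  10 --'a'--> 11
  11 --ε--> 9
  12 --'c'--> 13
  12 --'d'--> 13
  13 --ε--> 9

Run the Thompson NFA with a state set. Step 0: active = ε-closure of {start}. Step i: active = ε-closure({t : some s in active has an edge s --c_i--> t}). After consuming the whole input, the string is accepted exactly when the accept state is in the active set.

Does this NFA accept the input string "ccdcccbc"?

start: ε-closure({0}) = {0,1,2,3,4,5,6,8,10,12}
'c' @ 1: {1,2,3,4,5,6,7,8,9,10,12,13}  [accepting]
'c' @ 2: {1,2,3,4,5,6,7,8,9,10,12,13}  [accepting]
'd' @ 3: {1,2,3,4,5,6,8,9,10,12,13}  [accepting]
'c' @ 4: {1,2,3,4,5,6,7,8,9,10,12,13}  [accepting]
'c' @ 5: {1,2,3,4,5,6,7,8,9,10,12,13}  [accepting]
'c' @ 6: {1,2,3,4,5,6,7,8,9,10,12,13}  [accepting]
'b' @ 7: {}  — state set empty
rest 'c' ignored (set empty)
end set {} — state 1 not in

Answer: REJECT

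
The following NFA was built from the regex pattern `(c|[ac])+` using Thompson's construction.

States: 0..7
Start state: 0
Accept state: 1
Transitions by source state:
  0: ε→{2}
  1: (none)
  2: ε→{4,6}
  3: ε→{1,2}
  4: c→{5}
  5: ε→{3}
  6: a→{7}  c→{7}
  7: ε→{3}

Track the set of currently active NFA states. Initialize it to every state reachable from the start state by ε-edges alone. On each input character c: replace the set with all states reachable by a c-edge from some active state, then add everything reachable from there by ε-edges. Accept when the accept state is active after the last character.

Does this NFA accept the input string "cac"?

Answer: ACCEPT

Steps:
S₀ = ε-closure({0}) = {0,2,4,6}
'c' @ 1: {1,2,3,4,5,6,7}  (accept∈set)
'a' @ 2: {1,2,3,4,6,7}  (accept∈set)
'c' @ 3: {1,2,3,4,5,6,7}  (accept∈set)
end set {1,2,3,4,5,6,7} — state 1 in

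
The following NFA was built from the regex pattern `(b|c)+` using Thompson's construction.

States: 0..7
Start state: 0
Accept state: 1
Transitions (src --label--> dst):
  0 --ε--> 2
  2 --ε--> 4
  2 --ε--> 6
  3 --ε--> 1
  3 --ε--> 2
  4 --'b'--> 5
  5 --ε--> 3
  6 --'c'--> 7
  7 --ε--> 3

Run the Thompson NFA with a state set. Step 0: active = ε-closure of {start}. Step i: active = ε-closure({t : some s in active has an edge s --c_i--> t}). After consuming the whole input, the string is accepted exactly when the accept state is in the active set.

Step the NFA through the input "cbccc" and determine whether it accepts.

Answer: ACCEPT

Steps:
start: ε-closure({0}) = {0,2,4,6}
'c' @ 1: {1,2,3,4,6,7}  ✓accept
'b' @ 2: {1,2,3,4,5,6}  ✓accept
'c' @ 3: {1,2,3,4,6,7}  ✓accept
'c' @ 4: {1,2,3,4,6,7}  ✓accept
'c' @ 5: {1,2,3,4,6,7}  ✓accept
end set {1,2,3,4,6,7} — state 1 in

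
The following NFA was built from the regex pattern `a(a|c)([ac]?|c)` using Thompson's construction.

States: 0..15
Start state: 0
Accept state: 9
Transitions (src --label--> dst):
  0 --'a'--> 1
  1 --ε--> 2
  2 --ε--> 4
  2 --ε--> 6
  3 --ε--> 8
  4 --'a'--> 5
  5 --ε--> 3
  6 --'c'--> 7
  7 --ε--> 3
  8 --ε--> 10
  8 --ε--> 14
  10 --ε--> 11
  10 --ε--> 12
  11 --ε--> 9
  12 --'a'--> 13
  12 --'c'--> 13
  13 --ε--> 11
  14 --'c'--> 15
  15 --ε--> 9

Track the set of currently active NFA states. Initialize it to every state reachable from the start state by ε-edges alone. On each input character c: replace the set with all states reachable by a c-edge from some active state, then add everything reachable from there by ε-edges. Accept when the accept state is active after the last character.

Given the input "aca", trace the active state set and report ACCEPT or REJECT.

Answer: ACCEPT

Derivation:
start: ε-closure({0}) = {0}
'a' @ 1: {1,2,4,6}
'c' @ 2: {3,7,8,9,10,11,12,14}  ✓accept
'a' @ 3: {9,11,13}  ✓accept
final: {9,11,13}; accept 9 in set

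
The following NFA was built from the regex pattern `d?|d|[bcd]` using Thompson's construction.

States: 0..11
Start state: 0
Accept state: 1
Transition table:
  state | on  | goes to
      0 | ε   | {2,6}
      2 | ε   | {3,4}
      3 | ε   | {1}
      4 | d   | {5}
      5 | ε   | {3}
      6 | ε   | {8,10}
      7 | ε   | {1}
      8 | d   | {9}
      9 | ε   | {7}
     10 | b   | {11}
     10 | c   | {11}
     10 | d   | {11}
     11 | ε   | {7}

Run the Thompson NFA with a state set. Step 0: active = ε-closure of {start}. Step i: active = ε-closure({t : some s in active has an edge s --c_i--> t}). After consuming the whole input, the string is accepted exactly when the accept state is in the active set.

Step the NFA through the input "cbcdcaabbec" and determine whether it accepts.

initial (ε-close {0}): {0,1,2,3,4,6,8,10}
'c' @ 1: {1,7,11}  (accept∈set)
'b' @ 2: {}  — no active states
rest 'cdcaabbec' ignored (set empty)
after full input: {}  (accept=1 not in)

Answer: REJECT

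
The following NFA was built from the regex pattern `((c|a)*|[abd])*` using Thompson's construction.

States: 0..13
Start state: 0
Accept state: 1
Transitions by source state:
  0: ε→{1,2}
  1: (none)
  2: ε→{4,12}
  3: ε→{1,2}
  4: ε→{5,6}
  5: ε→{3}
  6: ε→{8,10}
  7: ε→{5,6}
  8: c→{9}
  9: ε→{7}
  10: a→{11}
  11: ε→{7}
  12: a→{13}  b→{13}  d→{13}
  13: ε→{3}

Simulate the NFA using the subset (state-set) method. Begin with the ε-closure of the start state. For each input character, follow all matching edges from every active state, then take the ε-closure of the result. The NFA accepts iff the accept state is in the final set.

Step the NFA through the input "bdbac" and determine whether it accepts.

S₀ = ε-closure({0}) = {0,1,2,3,4,5,6,8,10,12}
'b' @ 1: {1,2,3,4,5,6,8,10,12,13}  [accepting]
'd' @ 2: {1,2,3,4,5,6,8,10,12,13}  [accepting]
'b' @ 3: {1,2,3,4,5,6,8,10,12,13}  [accepting]
'a' @ 4: {1,2,3,4,5,6,7,8,10,11,12,13}  [accepting]
'c' @ 5: {1,2,3,4,5,6,7,8,9,10,12}  [accepting]
final: {1,2,3,4,5,6,7,8,9,10,12}; accept 1 in set

Answer: ACCEPT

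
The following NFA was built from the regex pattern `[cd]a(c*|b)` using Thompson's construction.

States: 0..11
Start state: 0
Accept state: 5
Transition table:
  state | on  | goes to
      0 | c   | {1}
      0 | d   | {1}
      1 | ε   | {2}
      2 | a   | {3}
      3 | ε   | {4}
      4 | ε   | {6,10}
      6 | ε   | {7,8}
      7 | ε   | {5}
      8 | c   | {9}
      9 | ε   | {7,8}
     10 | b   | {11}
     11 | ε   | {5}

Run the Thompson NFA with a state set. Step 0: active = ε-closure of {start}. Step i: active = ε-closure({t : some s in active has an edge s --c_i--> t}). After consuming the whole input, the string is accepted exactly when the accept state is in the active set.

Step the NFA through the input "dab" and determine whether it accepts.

start: ε-closure({0}) = {0}
'd' @ 1: {1,2}
'a' @ 2: {3,4,5,6,7,8,10}  ✓accept
'b' @ 3: {5,11}  ✓accept
final: {5,11}; accept 5 in set

Answer: ACCEPT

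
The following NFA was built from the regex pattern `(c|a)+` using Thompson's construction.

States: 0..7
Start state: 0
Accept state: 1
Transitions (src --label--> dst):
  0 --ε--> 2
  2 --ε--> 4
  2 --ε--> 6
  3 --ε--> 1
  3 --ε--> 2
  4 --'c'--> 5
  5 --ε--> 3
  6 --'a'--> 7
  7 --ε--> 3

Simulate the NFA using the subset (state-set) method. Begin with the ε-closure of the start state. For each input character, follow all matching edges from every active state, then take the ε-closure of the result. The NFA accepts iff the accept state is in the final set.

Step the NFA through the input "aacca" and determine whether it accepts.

Answer: ACCEPT

Steps:
initial (ε-close {0}): {0,2,4,6}
'a' @ 1: {1,2,3,4,6,7}  (accept∈set)
'a' @ 2: {1,2,3,4,6,7}  (accept∈set)
'c' @ 3: {1,2,3,4,5,6}  (accept∈set)
'c' @ 4: {1,2,3,4,5,6}  (accept∈set)
'a' @ 5: {1,2,3,4,6,7}  (accept∈set)
final: {1,2,3,4,6,7}; accept 1 in set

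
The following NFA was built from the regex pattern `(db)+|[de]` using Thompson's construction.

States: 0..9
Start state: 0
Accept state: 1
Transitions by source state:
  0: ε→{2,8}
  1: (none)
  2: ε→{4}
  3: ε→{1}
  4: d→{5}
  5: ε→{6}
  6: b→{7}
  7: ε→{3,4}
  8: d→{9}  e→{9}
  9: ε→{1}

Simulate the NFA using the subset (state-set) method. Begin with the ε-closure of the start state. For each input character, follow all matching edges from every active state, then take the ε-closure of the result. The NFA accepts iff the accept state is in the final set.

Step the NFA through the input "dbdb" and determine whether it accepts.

S₀ = ε-closure({0}) = {0,2,4,8}
'd' @ 1: {1,5,6,9}  (accept∈set)
'b' @ 2: {1,3,4,7}  (accept∈set)
'd' @ 3: {5,6}
'b' @ 4: {1,3,4,7}  (accept∈set)
after full input: {1,3,4,7}  (accept=1 in)

Answer: ACCEPT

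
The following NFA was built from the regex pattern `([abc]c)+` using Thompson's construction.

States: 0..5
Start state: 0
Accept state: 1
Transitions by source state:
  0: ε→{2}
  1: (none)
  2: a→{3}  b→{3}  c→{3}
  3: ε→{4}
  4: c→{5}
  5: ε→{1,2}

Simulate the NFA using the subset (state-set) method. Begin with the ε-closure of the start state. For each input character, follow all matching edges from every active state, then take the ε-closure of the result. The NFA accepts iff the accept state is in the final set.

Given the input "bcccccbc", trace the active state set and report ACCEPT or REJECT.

Answer: ACCEPT

Derivation:
initial (ε-close {0}): {0,2}
'b' @ 1: {3,4}
'c' @ 2: {1,2,5}  (accept∈set)
'c' @ 3: {3,4}
'c' @ 4: {1,2,5}  (accept∈set)
'c' @ 5: {3,4}
'c' @ 6: {1,2,5}  (accept∈set)
'b' @ 7: {3,4}
'c' @ 8: {1,2,5}  (accept∈set)
end set {1,2,5} — state 1 in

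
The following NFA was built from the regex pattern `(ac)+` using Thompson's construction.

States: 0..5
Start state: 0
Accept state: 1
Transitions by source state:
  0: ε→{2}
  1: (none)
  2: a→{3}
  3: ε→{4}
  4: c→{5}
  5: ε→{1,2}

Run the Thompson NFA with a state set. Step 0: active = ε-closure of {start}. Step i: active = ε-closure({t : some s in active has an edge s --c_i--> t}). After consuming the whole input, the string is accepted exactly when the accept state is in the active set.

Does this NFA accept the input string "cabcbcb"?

Answer: REJECT

Steps:
S₀ = ε-closure({0}) = {0,2}
'c' @ 1: {}  — no active states
rest 'abcbcb' ignored (set empty)
end set {} — state 1 not in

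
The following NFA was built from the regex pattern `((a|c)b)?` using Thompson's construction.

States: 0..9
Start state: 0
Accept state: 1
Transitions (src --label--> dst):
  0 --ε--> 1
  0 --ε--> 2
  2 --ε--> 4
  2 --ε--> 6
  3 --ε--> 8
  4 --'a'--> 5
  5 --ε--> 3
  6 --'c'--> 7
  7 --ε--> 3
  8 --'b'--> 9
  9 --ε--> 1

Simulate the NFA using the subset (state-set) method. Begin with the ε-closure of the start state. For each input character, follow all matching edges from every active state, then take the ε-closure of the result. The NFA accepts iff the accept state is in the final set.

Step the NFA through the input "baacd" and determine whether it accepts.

initial (ε-close {0}): {0,1,2,4,6}
'b' @ 1: {}  — dead — no transitions
rest 'aacd' ignored (set empty)
final: {}; accept 1 not in set

Answer: REJECT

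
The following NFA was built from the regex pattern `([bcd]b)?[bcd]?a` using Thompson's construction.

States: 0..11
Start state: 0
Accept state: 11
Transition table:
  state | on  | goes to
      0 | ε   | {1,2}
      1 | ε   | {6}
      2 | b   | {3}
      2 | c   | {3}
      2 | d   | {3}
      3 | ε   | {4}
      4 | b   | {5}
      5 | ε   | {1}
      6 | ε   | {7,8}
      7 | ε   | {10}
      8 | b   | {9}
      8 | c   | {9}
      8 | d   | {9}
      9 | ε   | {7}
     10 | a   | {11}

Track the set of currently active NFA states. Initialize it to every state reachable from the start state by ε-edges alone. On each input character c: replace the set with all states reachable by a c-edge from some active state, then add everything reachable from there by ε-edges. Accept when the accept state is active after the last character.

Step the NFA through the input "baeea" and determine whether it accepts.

initial (ε-close {0}): {0,1,2,6,7,8,10}
'b' @ 1: {3,4,7,9,10}
'a' @ 2: {11}  [accepting]
'e' @ 3: {}  — state set empty
rest 'ea' ignored (set empty)
final: {}; accept 11 not in set

Answer: REJECT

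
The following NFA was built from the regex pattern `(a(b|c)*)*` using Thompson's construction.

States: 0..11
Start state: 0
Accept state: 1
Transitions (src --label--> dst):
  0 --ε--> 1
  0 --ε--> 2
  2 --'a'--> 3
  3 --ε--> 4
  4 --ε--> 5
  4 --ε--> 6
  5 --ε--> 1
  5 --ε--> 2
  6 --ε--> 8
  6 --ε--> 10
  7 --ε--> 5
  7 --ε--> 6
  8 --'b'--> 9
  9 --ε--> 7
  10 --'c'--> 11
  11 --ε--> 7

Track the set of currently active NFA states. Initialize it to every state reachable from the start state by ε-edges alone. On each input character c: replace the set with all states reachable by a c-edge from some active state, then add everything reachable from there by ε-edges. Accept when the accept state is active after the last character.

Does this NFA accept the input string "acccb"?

Answer: ACCEPT

Steps:
S₀ = ε-closure({0}) = {0,1,2}
'a' @ 1: {1,2,3,4,5,6,8,10}  [accepting]
'c' @ 2: {1,2,5,6,7,8,10,11}  [accepting]
'c' @ 3: {1,2,5,6,7,8,10,11}  [accepting]
'c' @ 4: {1,2,5,6,7,8,10,11}  [accepting]
'b' @ 5: {1,2,5,6,7,8,9,10}  [accepting]
after full input: {1,2,5,6,7,8,9,10}  (accept=1 in)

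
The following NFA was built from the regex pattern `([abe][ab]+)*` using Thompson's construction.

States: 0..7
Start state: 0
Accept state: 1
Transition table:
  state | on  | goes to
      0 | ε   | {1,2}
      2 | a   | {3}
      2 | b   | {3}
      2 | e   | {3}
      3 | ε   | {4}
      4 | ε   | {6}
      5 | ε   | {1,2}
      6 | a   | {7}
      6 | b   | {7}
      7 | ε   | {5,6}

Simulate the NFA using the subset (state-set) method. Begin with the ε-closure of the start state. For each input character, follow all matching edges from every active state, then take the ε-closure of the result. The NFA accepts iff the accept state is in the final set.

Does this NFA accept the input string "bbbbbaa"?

Answer: ACCEPT

Derivation:
initial (ε-close {0}): {0,1,2}
'b' @ 1: {3,4,6}
'b' @ 2: {1,2,5,6,7}  [accepting]
'b' @ 3: {1,2,3,4,5,6,7}  [accepting]
'b' @ 4: {1,2,3,4,5,6,7}  [accepting]
'b' @ 5: {1,2,3,4,5,6,7}  [accepting]
'a' @ 6: {1,2,3,4,5,6,7}  [accepting]
'a' @ 7: {1,2,3,4,5,6,7}  [accepting]
after full input: {1,2,3,4,5,6,7}  (accept=1 in)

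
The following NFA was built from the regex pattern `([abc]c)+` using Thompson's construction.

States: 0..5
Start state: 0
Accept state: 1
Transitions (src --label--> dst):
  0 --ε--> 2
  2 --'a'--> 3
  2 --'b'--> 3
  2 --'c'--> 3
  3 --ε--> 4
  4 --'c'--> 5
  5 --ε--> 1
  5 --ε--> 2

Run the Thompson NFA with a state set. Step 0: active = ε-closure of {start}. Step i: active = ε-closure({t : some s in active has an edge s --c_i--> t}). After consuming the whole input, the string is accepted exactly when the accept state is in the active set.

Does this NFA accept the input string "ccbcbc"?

S₀ = ε-closure({0}) = {0,2}
'c' @ 1: {3,4}
'c' @ 2: {1,2,5}  (accept∈set)
'b' @ 3: {3,4}
'c' @ 4: {1,2,5}  (accept∈set)
'b' @ 5: {3,4}
'c' @ 6: {1,2,5}  (accept∈set)
end set {1,2,5} — state 1 in

Answer: ACCEPT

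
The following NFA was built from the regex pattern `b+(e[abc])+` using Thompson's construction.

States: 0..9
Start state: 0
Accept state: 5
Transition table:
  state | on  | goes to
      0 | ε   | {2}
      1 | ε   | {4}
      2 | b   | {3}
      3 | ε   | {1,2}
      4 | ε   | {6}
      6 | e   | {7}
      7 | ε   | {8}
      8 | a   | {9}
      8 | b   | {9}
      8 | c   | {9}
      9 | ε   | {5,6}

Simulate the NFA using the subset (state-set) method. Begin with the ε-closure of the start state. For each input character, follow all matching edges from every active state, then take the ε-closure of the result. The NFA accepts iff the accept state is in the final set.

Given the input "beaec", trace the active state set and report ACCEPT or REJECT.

Answer: ACCEPT

Steps:
start: ε-closure({0}) = {0,2}
'b' @ 1: {1,2,3,4,6}
'e' @ 2: {7,8}
'a' @ 3: {5,6,9}  [accepting]
'e' @ 4: {7,8}
'c' @ 5: {5,6,9}  [accepting]
end set {5,6,9} — state 5 in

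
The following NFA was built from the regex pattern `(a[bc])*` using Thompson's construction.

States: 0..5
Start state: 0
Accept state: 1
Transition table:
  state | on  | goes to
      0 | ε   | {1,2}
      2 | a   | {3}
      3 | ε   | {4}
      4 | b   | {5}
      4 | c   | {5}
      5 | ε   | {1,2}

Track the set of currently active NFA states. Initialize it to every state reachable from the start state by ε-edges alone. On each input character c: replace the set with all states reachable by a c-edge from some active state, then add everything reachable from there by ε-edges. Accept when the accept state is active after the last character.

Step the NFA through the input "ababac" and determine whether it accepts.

start: ε-closure({0}) = {0,1,2}
'a' @ 1: {3,4}
'b' @ 2: {1,2,5}  ✓accept
'a' @ 3: {3,4}
'b' @ 4: {1,2,5}  ✓accept
'a' @ 5: {3,4}
'c' @ 6: {1,2,5}  ✓accept
final: {1,2,5}; accept 1 in set

Answer: ACCEPT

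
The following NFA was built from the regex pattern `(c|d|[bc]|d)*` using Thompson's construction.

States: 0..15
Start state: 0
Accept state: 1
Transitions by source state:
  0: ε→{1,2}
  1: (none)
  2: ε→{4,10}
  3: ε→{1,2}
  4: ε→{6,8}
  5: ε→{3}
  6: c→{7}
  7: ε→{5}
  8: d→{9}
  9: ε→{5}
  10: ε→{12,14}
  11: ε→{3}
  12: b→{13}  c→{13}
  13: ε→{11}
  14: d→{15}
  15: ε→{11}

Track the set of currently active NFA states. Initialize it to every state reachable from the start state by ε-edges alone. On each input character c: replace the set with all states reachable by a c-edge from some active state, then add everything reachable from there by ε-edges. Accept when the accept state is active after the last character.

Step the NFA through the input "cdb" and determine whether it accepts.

S₀ = ε-closure({0}) = {0,1,2,4,6,8,10,12,14}
'c' @ 1: {1,2,3,4,5,6,7,8,10,11,12,13,14}  [accepting]
'd' @ 2: {1,2,3,4,5,6,8,9,10,11,12,14,15}  [accepting]
'b' @ 3: {1,2,3,4,6,8,10,11,12,13,14}  [accepting]
after full input: {1,2,3,4,6,8,10,11,12,13,14}  (accept=1 in)

Answer: ACCEPT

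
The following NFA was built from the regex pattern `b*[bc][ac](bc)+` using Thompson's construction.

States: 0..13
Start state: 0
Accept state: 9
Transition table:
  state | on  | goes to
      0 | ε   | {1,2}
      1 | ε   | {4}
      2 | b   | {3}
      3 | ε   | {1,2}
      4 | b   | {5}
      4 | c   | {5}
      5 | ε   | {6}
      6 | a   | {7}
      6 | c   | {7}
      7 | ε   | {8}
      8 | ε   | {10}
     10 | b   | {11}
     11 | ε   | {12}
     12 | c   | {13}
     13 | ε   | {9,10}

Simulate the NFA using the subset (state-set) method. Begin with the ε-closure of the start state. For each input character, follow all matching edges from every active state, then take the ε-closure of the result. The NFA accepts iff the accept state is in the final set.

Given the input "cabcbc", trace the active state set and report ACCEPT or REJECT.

initial (ε-close {0}): {0,1,2,4}
'c' @ 1: {5,6}
'a' @ 2: {7,8,10}
'b' @ 3: {11,12}
'c' @ 4: {9,10,13}  ✓accept
'b' @ 5: {11,12}
'c' @ 6: {9,10,13}  ✓accept
after full input: {9,10,13}  (accept=9 in)

Answer: ACCEPT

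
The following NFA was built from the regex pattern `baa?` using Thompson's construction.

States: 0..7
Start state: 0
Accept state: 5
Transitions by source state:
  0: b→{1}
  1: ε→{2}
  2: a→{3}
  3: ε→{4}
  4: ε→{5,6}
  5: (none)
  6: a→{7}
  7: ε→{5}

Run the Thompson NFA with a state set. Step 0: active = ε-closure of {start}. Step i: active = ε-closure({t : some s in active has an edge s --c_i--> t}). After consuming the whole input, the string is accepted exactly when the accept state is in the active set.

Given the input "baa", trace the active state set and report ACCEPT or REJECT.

start: ε-closure({0}) = {0}
'b' @ 1: {1,2}
'a' @ 2: {3,4,5,6}  ✓accept
'a' @ 3: {5,7}  ✓accept
after full input: {5,7}  (accept=5 in)

Answer: ACCEPT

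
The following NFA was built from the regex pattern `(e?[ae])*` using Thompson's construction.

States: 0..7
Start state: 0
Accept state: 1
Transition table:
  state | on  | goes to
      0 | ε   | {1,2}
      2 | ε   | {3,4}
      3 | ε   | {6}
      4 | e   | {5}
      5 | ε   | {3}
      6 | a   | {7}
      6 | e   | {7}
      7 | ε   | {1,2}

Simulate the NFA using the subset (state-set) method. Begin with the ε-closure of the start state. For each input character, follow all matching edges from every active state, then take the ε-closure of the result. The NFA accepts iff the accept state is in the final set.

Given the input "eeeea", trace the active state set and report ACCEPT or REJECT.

Answer: ACCEPT

Derivation:
S₀ = ε-closure({0}) = {0,1,2,3,4,6}
'e' @ 1: {1,2,3,4,5,6,7}  (accept∈set)
'e' @ 2: {1,2,3,4,5,6,7}  (accept∈set)
'e' @ 3: {1,2,3,4,5,6,7}  (accept∈set)
'e' @ 4: {1,2,3,4,5,6,7}  (accept∈set)
'a' @ 5: {1,2,3,4,6,7}  (accept∈set)
end set {1,2,3,4,6,7} — state 1 in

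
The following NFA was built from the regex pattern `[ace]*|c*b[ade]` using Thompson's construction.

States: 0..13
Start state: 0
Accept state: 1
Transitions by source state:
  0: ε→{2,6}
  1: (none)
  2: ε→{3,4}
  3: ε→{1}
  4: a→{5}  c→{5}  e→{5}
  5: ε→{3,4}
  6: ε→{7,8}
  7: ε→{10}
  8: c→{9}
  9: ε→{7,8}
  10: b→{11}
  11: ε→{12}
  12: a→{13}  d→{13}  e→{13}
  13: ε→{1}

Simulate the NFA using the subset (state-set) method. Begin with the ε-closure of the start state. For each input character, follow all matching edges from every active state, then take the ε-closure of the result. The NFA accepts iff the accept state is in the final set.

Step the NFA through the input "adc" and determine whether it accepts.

S₀ = ε-closure({0}) = {0,1,2,3,4,6,7,8,10}
'a' @ 1: {1,3,4,5}  [accepting]
'd' @ 2: {}  — no active states
rest 'c' ignored (set empty)
final: {}; accept 1 not in set

Answer: REJECT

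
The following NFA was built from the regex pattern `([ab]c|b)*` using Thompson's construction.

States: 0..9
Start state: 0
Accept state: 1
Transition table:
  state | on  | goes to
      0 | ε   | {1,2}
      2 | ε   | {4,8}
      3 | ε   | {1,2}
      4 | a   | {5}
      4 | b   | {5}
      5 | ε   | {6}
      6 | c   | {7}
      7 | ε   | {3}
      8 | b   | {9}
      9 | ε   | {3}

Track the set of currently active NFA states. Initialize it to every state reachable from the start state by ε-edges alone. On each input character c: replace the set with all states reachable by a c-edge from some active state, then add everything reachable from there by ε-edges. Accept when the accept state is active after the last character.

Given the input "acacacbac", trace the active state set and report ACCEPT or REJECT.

Answer: ACCEPT

Derivation:
initial (ε-close {0}): {0,1,2,4,8}
'a' @ 1: {5,6}
'c' @ 2: {1,2,3,4,7,8}  (accept∈set)
'a' @ 3: {5,6}
'c' @ 4: {1,2,3,4,7,8}  (accept∈set)
'a' @ 5: {5,6}
'c' @ 6: {1,2,3,4,7,8}  (accept∈set)
'b' @ 7: {1,2,3,4,5,6,8,9}  (accept∈set)
'a' @ 8: {5,6}
'c' @ 9: {1,2,3,4,7,8}  (accept∈set)
end set {1,2,3,4,7,8} — state 1 in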